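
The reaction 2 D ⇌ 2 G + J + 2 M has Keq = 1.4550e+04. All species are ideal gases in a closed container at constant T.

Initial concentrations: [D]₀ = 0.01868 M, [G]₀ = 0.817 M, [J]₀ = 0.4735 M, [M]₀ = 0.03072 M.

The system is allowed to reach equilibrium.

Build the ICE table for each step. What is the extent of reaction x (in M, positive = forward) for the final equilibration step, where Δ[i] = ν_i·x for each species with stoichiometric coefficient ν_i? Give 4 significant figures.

Q₀ = 0.8548 vs Keq = 1.4550e+04 ⇒ Q<K, forward
Step 1:
                   D          G          J          M
  I          0.01868      0.817     0.4735    0.03072
  C         -0.01844    0.01844   0.009222    0.01844
  E       2.3658e-04     0.8354     0.4827    0.04916
  solve Keq expr → x = 0.009222; check Q = 1.4550e+04

x = 0.009222 M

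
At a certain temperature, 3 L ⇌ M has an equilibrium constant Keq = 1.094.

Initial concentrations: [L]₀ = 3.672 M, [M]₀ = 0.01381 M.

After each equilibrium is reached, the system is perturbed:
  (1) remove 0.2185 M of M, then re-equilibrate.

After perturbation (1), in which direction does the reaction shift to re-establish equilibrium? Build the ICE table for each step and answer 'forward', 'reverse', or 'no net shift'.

Direction: forward

Q₀ = 2.7892e-04 vs Keq = 1.094 ⇒ Q<K, forward
Step 1:
                   L          M
  init         3.672    0.01381
  Δ           -2.727      0.909
  eq          0.9449     0.9229
  solve Keq expr → x = 0.909; check Q = 1.094
Then remove 0.2185 M of M.
Step 2:
                   L          M
  init        0.9449     0.7044
  Δ         -0.07172    0.02391
  eq          0.8732     0.7283
  solve Keq expr → x = 0.02391; check Q = 1.094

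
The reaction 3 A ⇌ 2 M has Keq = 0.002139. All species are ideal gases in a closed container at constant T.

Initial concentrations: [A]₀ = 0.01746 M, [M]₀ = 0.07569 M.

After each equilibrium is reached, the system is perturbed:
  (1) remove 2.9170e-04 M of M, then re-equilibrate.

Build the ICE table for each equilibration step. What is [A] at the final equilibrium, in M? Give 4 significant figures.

[A]_eq = 0.1274 M

Q₀ = 1076 vs Keq = 0.002139 ⇒ Q>K, reverse
Step 1:
                  A         M
  init      0.01746   0.07569
  Δ          0.1104  -0.07358
  eq         0.1278  0.002114
  solve Keq expr → x = -0.03679; check Q = 0.002139
Then remove 2.9170e-04 M of M.
Step 2:
                  A         M
  init       0.1278  0.001822
  Δ       -4.2187e-04 2.8125e-04
  eq         0.1274  0.002103
  solve Keq expr → x = 1.4062e-04; check Q = 0.002139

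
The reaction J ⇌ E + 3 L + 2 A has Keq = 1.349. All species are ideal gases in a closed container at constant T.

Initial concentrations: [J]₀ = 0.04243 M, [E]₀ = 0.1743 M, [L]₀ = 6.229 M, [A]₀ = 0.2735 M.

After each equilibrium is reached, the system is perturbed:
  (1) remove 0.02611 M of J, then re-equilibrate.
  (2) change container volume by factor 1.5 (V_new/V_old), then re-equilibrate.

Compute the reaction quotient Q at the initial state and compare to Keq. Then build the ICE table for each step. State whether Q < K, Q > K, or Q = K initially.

Q₀ = 74.27 vs Keq = 1.349 ⇒ Q>K, reverse
Step 1:
                   J          E          L          A
  init       0.04243     0.1743      6.229     0.2735
  Δ          0.08783   -0.08783    -0.2635    -0.1757
  eq          0.1303    0.08647      5.966    0.09784
  solve Keq expr → x = -0.08783; check Q = 1.349
Then remove 0.02611 M of J.
Step 2:
                   J          E          L          A
  init        0.1042    0.08647      5.966    0.09784
  Δ         0.003434  -0.003434    -0.0103  -0.006868
  eq          0.1076    0.08304      5.955    0.09097
  solve Keq expr → x = -0.003434; check Q = 1.349
Then change container volume by factor 1.5 (V_new/V_old).
Step 3:
                   J          E          L          A
  init       0.07172    0.05536       3.97    0.06065
  Δ         -0.02455    0.02455    0.07365     0.0491
  eq         0.04717    0.07991      4.044     0.1097
  solve Keq expr → x = 0.02455; check Q = 1.349

Q₀ = 74.27; Q > K (proceeds reverse)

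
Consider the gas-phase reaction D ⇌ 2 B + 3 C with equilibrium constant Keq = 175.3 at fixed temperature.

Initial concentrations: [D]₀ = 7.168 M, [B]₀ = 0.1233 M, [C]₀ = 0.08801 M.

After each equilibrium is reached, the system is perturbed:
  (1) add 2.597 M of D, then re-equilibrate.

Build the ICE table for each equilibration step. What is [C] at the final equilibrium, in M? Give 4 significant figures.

[C]_eq = 4.988 M

Q₀ = 1.4459e-06 vs Keq = 175.3 ⇒ Q<K, forward
Step 1:
                   D          B          C
  Initial      7.168     0.1233    0.08801
  Change      -1.516      3.031      4.547
  Equil        5.652      3.155      4.635
  solve Keq expr → x = 1.516; check Q = 175.3
Then add 2.597 M of D.
Step 2:
                   D          B          C
  Initial      8.249      3.155      4.635
  Change     -0.1175     0.2351     0.3526
  Equil        8.132       3.39      4.988
  solve Keq expr → x = 0.1175; check Q = 175.3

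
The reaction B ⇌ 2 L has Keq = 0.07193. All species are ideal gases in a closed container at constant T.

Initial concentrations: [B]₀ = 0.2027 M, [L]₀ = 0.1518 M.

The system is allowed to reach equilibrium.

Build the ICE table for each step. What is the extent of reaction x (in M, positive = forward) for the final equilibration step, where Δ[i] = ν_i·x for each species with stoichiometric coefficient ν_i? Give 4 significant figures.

x = -0.01354 M

Q₀ = 0.1137 vs Keq = 0.07193 ⇒ Q>K, reverse
Step 1:
                  B         L
  Initial    0.2027    0.1518
  Change    0.01354  -0.02708
  Equil      0.2162    0.1247
  solve Keq expr → x = -0.01354; check Q = 0.07193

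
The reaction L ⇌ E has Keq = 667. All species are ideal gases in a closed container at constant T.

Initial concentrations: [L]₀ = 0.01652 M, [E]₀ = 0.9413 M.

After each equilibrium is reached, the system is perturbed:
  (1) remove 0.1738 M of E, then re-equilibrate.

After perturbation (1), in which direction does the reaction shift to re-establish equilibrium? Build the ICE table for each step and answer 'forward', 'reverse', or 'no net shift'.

Q₀ = 56.98 vs Keq = 667 ⇒ Q<K, forward
Step 1:
                  L         E
  init      0.01652    0.9413
  Δ        -0.01509   0.01509
  eq       0.001434    0.9564
  solve Keq expr → x = 0.01509; check Q = 667
Then remove 0.1738 M of E.
Step 2:
                  L         E
  init     0.001434    0.7826
  Δ       -2.6018e-04 2.6018e-04
  eq       0.001174    0.7828
  solve Keq expr → x = 2.6018e-04; check Q = 667

Direction: forward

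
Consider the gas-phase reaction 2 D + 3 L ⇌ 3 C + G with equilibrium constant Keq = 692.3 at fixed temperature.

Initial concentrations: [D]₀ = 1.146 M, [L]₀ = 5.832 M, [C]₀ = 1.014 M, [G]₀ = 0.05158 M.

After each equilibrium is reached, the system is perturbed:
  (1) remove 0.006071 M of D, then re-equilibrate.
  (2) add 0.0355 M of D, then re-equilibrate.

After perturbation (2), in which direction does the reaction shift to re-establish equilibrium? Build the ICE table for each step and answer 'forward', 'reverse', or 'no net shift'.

Direction: forward

Q₀ = 2.0643e-04 vs Keq = 692.3 ⇒ Q<K, forward
Step 1:
                  D         L         C         G
  Initial     1.146     5.832     1.014   0.05158
  Change      -1.13    -1.695     1.695    0.5651
  Equil     0.01582     4.137     2.709    0.6167
  solve Keq expr → x = 0.5651; check Q = 692.3
Then remove 0.006071 M of D.
Step 2:
                  D         L         C         G
  Initial  0.009748     4.137     2.709    0.6167
  Change   0.005905  0.008858 -0.008858 -0.002953
  Equil     0.01565     4.146       2.7    0.6137
  solve Keq expr → x = -0.002953; check Q = 692.3
Then add 0.0355 M of D.
Step 3:
                  D         L         C         G
  Initial   0.05115     4.146       2.7    0.6137
  Change   -0.03451  -0.05177   0.05177   0.01726
  Equil     0.01664     4.094     2.752     0.631
  solve Keq expr → x = 0.01726; check Q = 692.3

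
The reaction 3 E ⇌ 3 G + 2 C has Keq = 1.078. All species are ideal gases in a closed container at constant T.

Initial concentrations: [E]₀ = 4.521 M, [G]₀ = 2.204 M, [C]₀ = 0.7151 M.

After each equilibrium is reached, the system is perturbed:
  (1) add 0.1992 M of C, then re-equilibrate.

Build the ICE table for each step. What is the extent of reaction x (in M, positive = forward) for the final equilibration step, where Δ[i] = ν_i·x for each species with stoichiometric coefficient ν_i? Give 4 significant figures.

Q₀ = 0.05925 vs Keq = 1.078 ⇒ Q<K, forward
Step 1:
                   E          G          C
  I            4.521      2.204     0.7151
  C          -0.8962     0.8962     0.5975
  E            3.625        3.1      1.313
  solve Keq expr → x = 0.2987; check Q = 1.078
Then add 0.1992 M of C.
Step 2:
                   E          G          C
  I            3.625        3.1      1.512
  C           0.1045    -0.1045   -0.06969
  E            3.729      2.996      1.442
  solve Keq expr → x = -0.03485; check Q = 1.078

x = -0.03485 M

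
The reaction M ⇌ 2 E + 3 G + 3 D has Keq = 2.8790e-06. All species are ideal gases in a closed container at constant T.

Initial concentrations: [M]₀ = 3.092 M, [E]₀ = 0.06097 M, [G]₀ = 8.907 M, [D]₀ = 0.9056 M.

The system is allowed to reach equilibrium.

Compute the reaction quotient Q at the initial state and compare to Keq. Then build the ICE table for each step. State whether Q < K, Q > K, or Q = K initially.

Q₀ = 0.631 vs Keq = 2.8790e-06 ⇒ Q>K, reverse
Step 1:
                    M           E           G           D
  I             3.092     0.06097       8.907      0.9056
  C           0.03041    -0.06081    -0.09122    -0.09122
  E             3.122  1.5586e-04       8.816      0.8144
  solve Keq expr → x = -0.03041; check Q = 2.8790e-06

Q₀ = 0.631; Q > K (proceeds reverse)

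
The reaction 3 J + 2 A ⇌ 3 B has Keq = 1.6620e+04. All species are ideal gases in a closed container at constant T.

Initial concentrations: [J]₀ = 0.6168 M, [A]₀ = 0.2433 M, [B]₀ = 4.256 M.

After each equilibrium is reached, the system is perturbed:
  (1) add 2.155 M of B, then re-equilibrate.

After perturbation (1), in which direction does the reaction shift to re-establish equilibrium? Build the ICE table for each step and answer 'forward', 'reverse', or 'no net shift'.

Direction: reverse

Q₀ = 5550 vs Keq = 1.6620e+04 ⇒ Q<K, forward
Step 1:
                    J           A           B
  init         0.6168      0.2433       4.256
  Δ           -0.0896    -0.05973      0.0896
  eq           0.5272      0.1836       4.346
  solve Keq expr → x = 0.02987; check Q = 1.6620e+04
Then add 2.155 M of B.
Step 2:
                    J           A           B
  init         0.5272      0.1836       6.501
  Δ             0.102     0.06799      -0.102
  eq           0.6292      0.2516       6.399
  solve Keq expr → x = -0.034; check Q = 1.6620e+04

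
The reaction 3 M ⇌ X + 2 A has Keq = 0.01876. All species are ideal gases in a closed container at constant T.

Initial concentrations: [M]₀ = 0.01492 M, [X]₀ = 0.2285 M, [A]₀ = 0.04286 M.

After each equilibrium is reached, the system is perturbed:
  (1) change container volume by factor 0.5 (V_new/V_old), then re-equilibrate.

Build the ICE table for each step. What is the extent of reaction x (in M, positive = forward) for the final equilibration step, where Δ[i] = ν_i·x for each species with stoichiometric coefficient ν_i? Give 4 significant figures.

x = 0 M

Q₀ = 126.4 vs Keq = 0.01876 ⇒ Q>K, reverse
Step 1:
                   M          X          A
  Initial    0.01492     0.2285    0.04286
  Change     0.05585   -0.01862   -0.03723
  Equil      0.07077     0.2099   0.005628
  solve Keq expr → x = -0.01862; check Q = 0.01876
Then change container volume by factor 0.5 (V_new/V_old).
Step 2:
                   M          X          A
  Initial     0.1415     0.4198    0.01126
  Change           0          0          0
  Equil       0.1415     0.4198    0.01126
  solve Keq expr → x = 0; check Q = 0.01876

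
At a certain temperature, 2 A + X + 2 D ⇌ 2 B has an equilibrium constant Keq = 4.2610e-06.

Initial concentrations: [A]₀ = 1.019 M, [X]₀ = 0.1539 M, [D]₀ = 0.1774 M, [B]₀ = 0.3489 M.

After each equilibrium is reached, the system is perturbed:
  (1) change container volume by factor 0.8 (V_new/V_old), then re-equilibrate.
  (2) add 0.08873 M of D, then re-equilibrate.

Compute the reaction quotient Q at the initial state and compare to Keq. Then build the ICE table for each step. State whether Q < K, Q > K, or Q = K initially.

Q₀ = 24.21 vs Keq = 4.2610e-06 ⇒ Q>K, reverse
Step 1:
                    A           X           D           B
  Initial       1.019      0.1539      0.1774      0.3489
  Change       0.3481       0.174      0.3481     -0.3481
  Equil         1.367      0.3279      0.5255  8.4910e-04
  solve Keq expr → x = -0.174; check Q = 4.2610e-06
Then change container volume by factor 0.8 (V_new/V_old).
Step 2:
                    A           X           D           B
  Initial       1.709      0.4099      0.6568    0.001061
  Change  -4.2025e-04 -2.1012e-04 -4.2025e-04  4.2025e-04
  Equil         1.708      0.4097      0.6564    0.001482
  solve Keq expr → x = 2.1012e-04; check Q = 4.2610e-06
Then add 0.08873 M of D.
Step 3:
                    A           X           D           B
  Initial       1.708      0.4097      0.7451    0.001482
  Change  -1.9943e-04 -9.9716e-05 -1.9943e-04  1.9943e-04
  Equil         1.708      0.4096      0.7449    0.001681
  solve Keq expr → x = 9.9716e-05; check Q = 4.2610e-06

Q₀ = 24.21; Q > K (proceeds reverse)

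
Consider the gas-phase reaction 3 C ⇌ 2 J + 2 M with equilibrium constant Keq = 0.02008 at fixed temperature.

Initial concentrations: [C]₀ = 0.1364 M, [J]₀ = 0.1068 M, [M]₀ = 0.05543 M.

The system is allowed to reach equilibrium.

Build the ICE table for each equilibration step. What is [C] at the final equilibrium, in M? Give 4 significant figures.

[C]_eq = 0.1299 M

Q₀ = 0.01381 vs Keq = 0.02008 ⇒ Q<K, forward
Step 1:
                  C         J         M
  init       0.1364    0.1068   0.05543
  Δ       -0.006461  0.004307  0.004307
  eq         0.1299    0.1111   0.05974
  solve Keq expr → x = 0.002154; check Q = 0.02008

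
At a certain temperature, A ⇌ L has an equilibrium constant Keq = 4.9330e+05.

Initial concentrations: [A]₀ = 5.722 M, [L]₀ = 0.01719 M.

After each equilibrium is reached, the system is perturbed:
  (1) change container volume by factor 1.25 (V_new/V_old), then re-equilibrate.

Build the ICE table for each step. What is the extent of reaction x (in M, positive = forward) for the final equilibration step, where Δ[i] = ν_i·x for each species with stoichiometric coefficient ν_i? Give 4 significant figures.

x = 0 M

Q₀ = 0.003004 vs Keq = 4.9330e+05 ⇒ Q<K, forward
Step 1:
                  A         L
  I           5.722   0.01719
  C          -5.722     5.722
  E       1.1634e-05     5.739
  solve Keq expr → x = 5.722; check Q = 4.9330e+05
Then change container volume by factor 1.25 (V_new/V_old).
Step 2:
                  A         L
  I       9.3074e-06     4.591
  C               0         0
  E       9.3074e-06     4.591
  solve Keq expr → x = 0; check Q = 4.9330e+05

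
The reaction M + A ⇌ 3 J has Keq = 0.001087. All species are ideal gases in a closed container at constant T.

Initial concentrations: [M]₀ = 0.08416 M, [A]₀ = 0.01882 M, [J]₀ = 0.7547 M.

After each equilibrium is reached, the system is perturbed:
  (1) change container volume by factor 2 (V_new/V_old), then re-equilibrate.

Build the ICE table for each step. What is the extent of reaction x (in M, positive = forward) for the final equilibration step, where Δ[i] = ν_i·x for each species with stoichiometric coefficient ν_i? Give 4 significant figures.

x = 0.001853 M

Q₀ = 271.4 vs Keq = 0.001087 ⇒ Q>K, reverse
Step 1:
                    M           A           J
  I           0.08416     0.01882      0.7547
  C            0.2367      0.2367       -0.71
  E            0.3208      0.2555     0.04467
  solve Keq expr → x = -0.2367; check Q = 0.001087
Then change container volume by factor 2 (V_new/V_old).
Step 2:
                    M           A           J
  I            0.1604      0.1277     0.02233
  C         -0.001853   -0.001853     0.00556
  E            0.1586      0.1259     0.02789
  solve Keq expr → x = 0.001853; check Q = 0.001087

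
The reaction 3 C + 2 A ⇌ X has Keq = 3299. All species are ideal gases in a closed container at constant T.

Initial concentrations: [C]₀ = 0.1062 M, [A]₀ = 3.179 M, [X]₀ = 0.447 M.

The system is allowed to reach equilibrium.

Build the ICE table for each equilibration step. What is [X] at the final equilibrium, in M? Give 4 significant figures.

Q₀ = 36.93 vs Keq = 3299 ⇒ Q<K, forward
Step 1:
                  C         A         X
  init       0.1062     3.179     0.447
  Δ        -0.08169  -0.05446   0.02723
  eq        0.02451     3.125    0.4742
  solve Keq expr → x = 0.02723; check Q = 3299

[X]_eq = 0.4742 M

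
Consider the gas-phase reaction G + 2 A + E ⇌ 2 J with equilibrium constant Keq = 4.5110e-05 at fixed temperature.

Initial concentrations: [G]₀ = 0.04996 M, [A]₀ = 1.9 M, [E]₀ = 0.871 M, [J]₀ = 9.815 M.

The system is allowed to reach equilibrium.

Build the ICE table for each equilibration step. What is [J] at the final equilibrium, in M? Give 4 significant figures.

Q₀ = 613.2 vs Keq = 4.5110e-05 ⇒ Q>K, reverse
Step 1:
                  G         A         E         J
  Initial   0.04996       1.9     0.871     9.815
  Change      4.711     9.423     4.711    -9.423
  Equil       4.761     11.32     5.582    0.3921
  solve Keq expr → x = -4.711; check Q = 4.5110e-05

[J]_eq = 0.3921 M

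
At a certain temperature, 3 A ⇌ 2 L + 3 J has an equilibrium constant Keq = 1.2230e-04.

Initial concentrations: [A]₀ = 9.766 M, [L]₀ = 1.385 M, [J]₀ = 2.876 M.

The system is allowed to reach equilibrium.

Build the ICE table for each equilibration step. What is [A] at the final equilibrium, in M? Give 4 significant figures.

Q₀ = 0.04899 vs Keq = 1.2230e-04 ⇒ Q>K, reverse
Step 1:
                    A           L           J
  Initial       9.766       1.385       2.876
  Change        1.623      -1.082      -1.623
  Equil         11.39       0.303       1.253
  solve Keq expr → x = -0.541; check Q = 1.2230e-04

[A]_eq = 11.39 M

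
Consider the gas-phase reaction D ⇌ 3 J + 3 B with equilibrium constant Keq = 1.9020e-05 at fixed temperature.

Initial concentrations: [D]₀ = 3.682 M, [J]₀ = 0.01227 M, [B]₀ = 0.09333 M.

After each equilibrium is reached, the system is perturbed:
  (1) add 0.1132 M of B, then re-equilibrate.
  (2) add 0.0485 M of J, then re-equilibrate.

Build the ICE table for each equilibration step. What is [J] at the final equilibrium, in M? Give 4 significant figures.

[J]_eq = 0.1426 M

Q₀ = 4.0786e-10 vs Keq = 1.9020e-05 ⇒ Q<K, forward
Step 1:
                   D          J          B
  Initial      3.682    0.01227    0.09333
  Change    -0.05126     0.1538     0.1538
  Equil        3.631      0.166     0.2471
  solve Keq expr → x = 0.05126; check Q = 1.9020e-05
Then add 0.1132 M of B.
Step 2:
                   D          J          B
  Initial      3.631      0.166     0.3603
  Change     0.01281   -0.03842   -0.03842
  Equil        3.644     0.1276     0.3219
  solve Keq expr → x = -0.01281; check Q = 1.9020e-05
Then add 0.0485 M of J.
Step 3:
                   D          J          B
  Initial      3.644     0.1761     0.3219
  Change     0.01117   -0.03352   -0.03352
  Equil        3.655     0.1426     0.2884
  solve Keq expr → x = -0.01117; check Q = 1.9020e-05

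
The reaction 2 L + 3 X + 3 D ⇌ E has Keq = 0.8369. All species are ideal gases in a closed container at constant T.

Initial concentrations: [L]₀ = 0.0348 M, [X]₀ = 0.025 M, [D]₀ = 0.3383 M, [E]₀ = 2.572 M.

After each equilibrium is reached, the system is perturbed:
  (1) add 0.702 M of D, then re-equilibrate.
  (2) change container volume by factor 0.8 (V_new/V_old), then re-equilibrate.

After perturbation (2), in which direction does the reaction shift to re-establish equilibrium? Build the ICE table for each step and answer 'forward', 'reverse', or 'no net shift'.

Q₀ = 3.5106e+09 vs Keq = 0.8369 ⇒ Q>K, reverse
Step 1:
                    L           X           D           E
  Initial      0.0348       0.025      0.3383       2.572
  Change       0.7386       1.108       1.108     -0.3693
  Equil        0.7734       1.133       1.446       2.203
  solve Keq expr → x = -0.3693; check Q = 0.8369
Then add 0.702 M of D.
Step 2:
                    L           X           D           E
  Initial      0.7734       1.133       2.148       2.203
  Change       -0.124      -0.186      -0.186     0.06201
  Equil        0.6494       0.947       1.962       2.265
  solve Keq expr → x = 0.06201; check Q = 0.8369
Then change container volume by factor 0.8 (V_new/V_old).
Step 3:
                    L           X           D           E
  Initial      0.8118       1.184       2.453       2.831
  Change      -0.1705     -0.2558     -0.2558     0.08526
  Equil        0.6413      0.9279       2.197       2.916
  solve Keq expr → x = 0.08526; check Q = 0.8369

Direction: forward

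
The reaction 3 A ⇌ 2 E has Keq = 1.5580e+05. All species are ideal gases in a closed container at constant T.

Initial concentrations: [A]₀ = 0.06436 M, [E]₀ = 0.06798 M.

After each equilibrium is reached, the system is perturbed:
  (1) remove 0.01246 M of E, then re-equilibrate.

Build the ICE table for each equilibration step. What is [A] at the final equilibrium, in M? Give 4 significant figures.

Q₀ = 17.33 vs Keq = 1.5580e+05 ⇒ Q<K, forward
Step 1:
                   A          E
  Initial    0.06436    0.06798
  Change    -0.06014     0.0401
  Equil     0.004217     0.1081
  solve Keq expr → x = 0.02005; check Q = 1.5580e+05
Then remove 0.01246 M of E.
Step 2:
                   A          E
  Initial   0.004217    0.09562
  Change  -3.2479e-04 2.1653e-04
  Equil     0.003892    0.09583
  solve Keq expr → x = 1.0826e-04; check Q = 1.5580e+05

[A]_eq = 0.003892 M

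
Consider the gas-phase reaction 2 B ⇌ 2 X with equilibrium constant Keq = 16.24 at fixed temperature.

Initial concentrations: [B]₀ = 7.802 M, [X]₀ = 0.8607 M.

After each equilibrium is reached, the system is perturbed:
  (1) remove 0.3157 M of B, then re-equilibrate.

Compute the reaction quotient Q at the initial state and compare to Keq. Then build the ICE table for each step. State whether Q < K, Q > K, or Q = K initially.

Q₀ = 0.01217 vs Keq = 16.24 ⇒ Q<K, forward
Step 1:
                   B          X
  init         7.802     0.8607
  Δ            -6.08       6.08
  eq           1.722       6.94
  solve Keq expr → x = 3.04; check Q = 16.24
Then remove 0.3157 M of B.
Step 2:
                   B          X
  init         1.407       6.94
  Δ           0.2529    -0.2529
  eq           1.659      6.688
  solve Keq expr → x = -0.1265; check Q = 16.24

Q₀ = 0.01217; Q < K (proceeds forward)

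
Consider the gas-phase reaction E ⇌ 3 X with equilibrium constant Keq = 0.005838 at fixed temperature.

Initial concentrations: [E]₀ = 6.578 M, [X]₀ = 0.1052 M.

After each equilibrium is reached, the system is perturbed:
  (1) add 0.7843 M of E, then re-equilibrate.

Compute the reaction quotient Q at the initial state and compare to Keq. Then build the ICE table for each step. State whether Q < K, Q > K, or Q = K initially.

Q₀ = 1.7699e-04; Q < K (proceeds forward)

Q₀ = 1.7699e-04 vs Keq = 0.005838 ⇒ Q<K, forward
Step 1:
                  E         X
  Initial     6.578    0.1052
  Change   -0.07695    0.2309
  Equil       6.501    0.3361
  solve Keq expr → x = 0.07695; check Q = 0.005838
Then add 0.7843 M of E.
Step 2:
                  E         X
  Initial     7.285    0.3361
  Change  -0.004312   0.01294
  Equil       7.281     0.349
  solve Keq expr → x = 0.004312; check Q = 0.005838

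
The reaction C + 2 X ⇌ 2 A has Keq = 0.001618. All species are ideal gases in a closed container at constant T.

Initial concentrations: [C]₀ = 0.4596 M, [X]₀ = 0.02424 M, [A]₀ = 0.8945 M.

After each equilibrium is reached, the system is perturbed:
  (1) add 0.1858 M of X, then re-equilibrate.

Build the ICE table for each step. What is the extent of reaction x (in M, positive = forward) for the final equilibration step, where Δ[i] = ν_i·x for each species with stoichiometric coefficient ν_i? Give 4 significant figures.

x = 0.00336 M

Q₀ = 2963 vs Keq = 0.001618 ⇒ Q>K, reverse
Step 1:
                  C         X         A
  I          0.4596   0.02424    0.8945
  C          0.4305    0.8609   -0.8609
  E          0.8901    0.8851   0.03359
  solve Keq expr → x = -0.4305; check Q = 0.001618
Then add 0.1858 M of X.
Step 2:
                  C         X         A
  I          0.8901     1.071   0.03359
  C        -0.00336  -0.00672   0.00672
  E          0.8867     1.064   0.04031
  solve Keq expr → x = 0.00336; check Q = 0.001618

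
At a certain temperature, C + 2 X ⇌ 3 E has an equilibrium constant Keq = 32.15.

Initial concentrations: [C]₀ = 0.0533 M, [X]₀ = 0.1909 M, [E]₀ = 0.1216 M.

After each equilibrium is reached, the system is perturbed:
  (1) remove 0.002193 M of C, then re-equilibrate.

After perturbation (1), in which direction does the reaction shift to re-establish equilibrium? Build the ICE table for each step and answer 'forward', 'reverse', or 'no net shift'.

Q₀ = 0.9257 vs Keq = 32.15 ⇒ Q<K, forward
Step 1:
                   C          X          E
  Initial     0.0533     0.1909     0.1216
  Change    -0.03256   -0.06513    0.09769
  Equil      0.02074     0.1258     0.2193
  solve Keq expr → x = 0.03256; check Q = 32.15
Then remove 0.002193 M of C.
Step 2:
                   C          X          E
  Initial    0.01854     0.1258     0.2193
  Change  8.9033e-04   0.001781  -0.002671
  Equil      0.01943     0.1276     0.2166
  solve Keq expr → x = -8.9033e-04; check Q = 32.15

Direction: reverse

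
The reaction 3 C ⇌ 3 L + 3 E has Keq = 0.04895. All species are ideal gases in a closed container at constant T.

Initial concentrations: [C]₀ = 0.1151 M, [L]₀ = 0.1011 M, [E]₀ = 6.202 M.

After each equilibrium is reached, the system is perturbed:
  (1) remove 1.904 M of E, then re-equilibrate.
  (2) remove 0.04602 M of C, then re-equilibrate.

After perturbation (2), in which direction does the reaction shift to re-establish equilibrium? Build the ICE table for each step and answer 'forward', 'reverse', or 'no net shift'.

Direction: reverse

Q₀ = 161.7 vs Keq = 0.04895 ⇒ Q>K, reverse
Step 1:
                   C          L          E
  init        0.1151     0.1011      6.202
  Δ          0.08889   -0.08889   -0.08889
  eq           0.204    0.01221      6.113
  solve Keq expr → x = -0.02963; check Q = 0.04895
Then remove 1.904 M of E.
Step 2:
                   C          L          E
  init         0.204    0.01221      4.209
  Δ        -0.005061   0.005061   0.005061
  eq          0.1989    0.01727      4.214
  solve Keq expr → x = 0.001687; check Q = 0.04895
Then remove 0.04602 M of C.
Step 3:
                   C          L          E
  init        0.1529    0.01727      4.214
  Δ         0.003665  -0.003665  -0.003665
  eq          0.1566     0.0136      4.211
  solve Keq expr → x = -0.001222; check Q = 0.04895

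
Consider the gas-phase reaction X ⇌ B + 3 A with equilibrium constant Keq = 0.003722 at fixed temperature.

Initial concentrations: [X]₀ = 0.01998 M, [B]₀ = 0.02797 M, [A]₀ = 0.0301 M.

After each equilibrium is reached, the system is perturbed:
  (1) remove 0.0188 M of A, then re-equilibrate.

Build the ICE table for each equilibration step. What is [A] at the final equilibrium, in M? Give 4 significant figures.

[A]_eq = 0.06242 M

Q₀ = 3.8177e-05 vs Keq = 0.003722 ⇒ Q<K, forward
Step 1:
                   X          B          A
  I          0.01998    0.02797     0.0301
  C         -0.01505    0.01505    0.04516
  E         0.004927    0.04302    0.07526
  solve Keq expr → x = 0.01505; check Q = 0.003722
Then remove 0.0188 M of A.
Step 2:
                   X          B          A
  I         0.004927    0.04302    0.05646
  C        -0.001986   0.001986   0.005959
  E         0.002941    0.04501    0.06242
  solve Keq expr → x = 0.001986; check Q = 0.003722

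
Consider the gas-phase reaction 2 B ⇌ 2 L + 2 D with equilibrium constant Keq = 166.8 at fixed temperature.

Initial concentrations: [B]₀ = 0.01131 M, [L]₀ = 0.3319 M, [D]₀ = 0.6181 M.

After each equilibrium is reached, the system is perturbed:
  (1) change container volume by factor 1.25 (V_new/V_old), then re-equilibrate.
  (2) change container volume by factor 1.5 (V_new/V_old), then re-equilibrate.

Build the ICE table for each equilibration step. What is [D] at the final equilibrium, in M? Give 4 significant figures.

Q₀ = 329 vs Keq = 166.8 ⇒ Q>K, reverse
Step 1:
                  B         L         D
  Initial   0.01131    0.3319    0.6181
  Change   0.004262 -0.004262 -0.004262
  Equil     0.01557    0.3276    0.6138
  solve Keq expr → x = -0.002131; check Q = 166.8
Then change container volume by factor 1.25 (V_new/V_old).
Step 2:
                  B         L         D
  Initial   0.01246    0.2621    0.4911
  Change  -0.002354  0.002354  0.002354
  Equil      0.0101    0.2645    0.4934
  solve Keq expr → x = 0.001177; check Q = 166.8
Then change container volume by factor 1.5 (V_new/V_old).
Step 3:
                  B         L         D
  Initial  0.006736    0.1763    0.3289
  Change   -0.00216   0.00216   0.00216
  Equil    0.004576    0.1785    0.3311
  solve Keq expr → x = 0.00108; check Q = 166.8

[D]_eq = 0.3311 M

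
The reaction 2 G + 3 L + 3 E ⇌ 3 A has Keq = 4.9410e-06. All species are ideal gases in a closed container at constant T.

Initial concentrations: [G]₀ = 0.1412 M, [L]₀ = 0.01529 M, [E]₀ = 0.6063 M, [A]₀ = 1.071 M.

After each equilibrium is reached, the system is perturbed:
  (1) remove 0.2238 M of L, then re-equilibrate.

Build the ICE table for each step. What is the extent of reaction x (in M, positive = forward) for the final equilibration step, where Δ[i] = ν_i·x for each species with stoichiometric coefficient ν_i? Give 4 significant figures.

x = -0.001777 M

Q₀ = 7.7342e+07 vs Keq = 4.9410e-06 ⇒ Q>K, reverse
Step 1:
                    G           L           E           A
  Initial      0.1412     0.01529      0.6063       1.071
  Change       0.6963       1.045       1.045      -1.045
  Equil        0.8375        1.06       1.651     0.02648
  solve Keq expr → x = -0.3482; check Q = 4.9410e-06
Then remove 0.2238 M of L.
Step 2:
                    G           L           E           A
  Initial      0.8375       0.836       1.651     0.02648
  Change     0.003554    0.005331    0.005331   -0.005331
  Equil        0.8411      0.8413       1.656     0.02115
  solve Keq expr → x = -0.001777; check Q = 4.9410e-06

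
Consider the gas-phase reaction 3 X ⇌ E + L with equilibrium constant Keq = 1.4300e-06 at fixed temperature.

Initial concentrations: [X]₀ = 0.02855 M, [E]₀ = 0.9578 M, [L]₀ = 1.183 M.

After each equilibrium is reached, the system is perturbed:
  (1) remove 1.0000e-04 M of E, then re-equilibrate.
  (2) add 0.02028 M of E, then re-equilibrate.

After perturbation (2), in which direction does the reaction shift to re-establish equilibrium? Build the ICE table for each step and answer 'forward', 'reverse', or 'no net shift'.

Direction: reverse

Q₀ = 4.8690e+04 vs Keq = 1.4300e-06 ⇒ Q>K, reverse
Step 1:
                  X         E         L
  Initial   0.02855    0.9578     1.183
  Change      2.873   -0.9576   -0.9576
  Equil       2.901 1.5500e-04    0.2254
  solve Keq expr → x = -0.9576; check Q = 1.4300e-06
Then remove 1.0000e-04 M of E.
Step 2:
                  X         E         L
  Initial     2.901 5.4999e-05    0.2254
  Change  -2.9965e-04 9.9883e-05 9.9883e-05
  Equil       2.901 1.5488e-04    0.2255
  solve Keq expr → x = 9.9883e-05; check Q = 1.4300e-06
Then add 0.02028 M of E.
Step 3:
                  X         E         L
  Initial     2.901   0.02043    0.2255
  Change    0.06076  -0.02025  -0.02025
  Equil       2.962 1.8109e-04    0.2052
  solve Keq expr → x = -0.02025; check Q = 1.4300e-06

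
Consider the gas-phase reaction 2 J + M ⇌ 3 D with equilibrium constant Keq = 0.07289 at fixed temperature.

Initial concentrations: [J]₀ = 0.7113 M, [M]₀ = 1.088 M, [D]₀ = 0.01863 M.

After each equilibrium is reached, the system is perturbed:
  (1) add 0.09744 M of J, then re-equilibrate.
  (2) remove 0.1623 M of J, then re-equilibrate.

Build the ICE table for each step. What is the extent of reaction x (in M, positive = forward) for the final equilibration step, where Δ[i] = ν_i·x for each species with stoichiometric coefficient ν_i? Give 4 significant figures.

Q₀ = 1.1746e-05 vs Keq = 0.07289 ⇒ Q<K, forward
Step 1:
                  J         M         D
  init       0.7113     1.088   0.01863
  Δ         -0.1722  -0.08608    0.2583
  eq         0.5391     1.002    0.2769
  solve Keq expr → x = 0.08608; check Q = 0.07289
Then add 0.09744 M of J.
Step 2:
                  J         M         D
  init       0.6366     1.002    0.2769
  Δ        -0.01729 -0.008643   0.02593
  eq         0.6193    0.9933    0.3028
  solve Keq expr → x = 0.008643; check Q = 0.07289
Then remove 0.1623 M of J.
Step 3:
                  J         M         D
  init        0.457    0.9933    0.3028
  Δ         0.02923   0.01461  -0.04384
  eq         0.4862     1.008     0.259
  solve Keq expr → x = -0.01461; check Q = 0.07289

x = -0.01461 M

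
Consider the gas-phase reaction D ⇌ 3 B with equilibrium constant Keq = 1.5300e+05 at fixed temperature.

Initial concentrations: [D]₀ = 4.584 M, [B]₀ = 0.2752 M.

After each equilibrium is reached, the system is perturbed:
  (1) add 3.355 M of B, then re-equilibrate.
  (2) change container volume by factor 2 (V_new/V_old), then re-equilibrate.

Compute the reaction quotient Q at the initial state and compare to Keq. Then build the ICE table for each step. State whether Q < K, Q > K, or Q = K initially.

Q₀ = 0.004547; Q < K (proceeds forward)

Q₀ = 0.004547 vs Keq = 1.5300e+05 ⇒ Q<K, forward
Step 1:
                  D         B
  Initial     4.584    0.2752
  Change     -4.566      13.7
  Equil     0.01783     13.97
  solve Keq expr → x = 4.566; check Q = 1.5300e+05
Then add 3.355 M of B.
Step 2:
                  D         B
  Initial   0.01783     17.33
  Change     0.0159  -0.04769
  Equil     0.03373     17.28
  solve Keq expr → x = -0.0159; check Q = 1.5300e+05
Then change container volume by factor 2 (V_new/V_old).
Step 3:
                  D         B
  Initial   0.01686     8.641
  Change   -0.01259   0.03778
  Equil    0.004272     8.678
  solve Keq expr → x = 0.01259; check Q = 1.5300e+05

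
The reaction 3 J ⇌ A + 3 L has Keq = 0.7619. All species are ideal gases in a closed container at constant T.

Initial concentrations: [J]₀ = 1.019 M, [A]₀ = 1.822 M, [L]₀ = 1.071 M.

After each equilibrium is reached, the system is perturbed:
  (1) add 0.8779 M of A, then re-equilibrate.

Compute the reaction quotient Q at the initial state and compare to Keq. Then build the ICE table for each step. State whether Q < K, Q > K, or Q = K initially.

Q₀ = 2.115 vs Keq = 0.7619 ⇒ Q>K, reverse
Step 1:
                   J          A          L
  init         1.019      1.822      1.071
  Δ           0.1714   -0.05712    -0.1714
  eq            1.19      1.765     0.8996
  solve Keq expr → x = -0.05712; check Q = 0.7619
Then add 0.8779 M of A.
Step 2:
                   J          A          L
  init          1.19      2.643     0.8996
  Δ           0.0668   -0.02227    -0.0668
  eq           1.257      2.621     0.8328
  solve Keq expr → x = -0.02227; check Q = 0.7619

Q₀ = 2.115; Q > K (proceeds reverse)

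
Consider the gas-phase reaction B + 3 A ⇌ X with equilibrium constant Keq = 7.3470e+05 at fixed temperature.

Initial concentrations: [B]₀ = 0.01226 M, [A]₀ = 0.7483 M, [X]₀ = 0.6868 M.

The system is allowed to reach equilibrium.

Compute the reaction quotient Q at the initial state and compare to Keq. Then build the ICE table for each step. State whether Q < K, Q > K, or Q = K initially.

Q₀ = 133.7; Q < K (proceeds forward)

Q₀ = 133.7 vs Keq = 7.3470e+05 ⇒ Q<K, forward
Step 1:
                    B           A           X
  init        0.01226      0.7483      0.6868
  Δ          -0.01226    -0.03677     0.01226
  eq       2.6414e-06      0.7115      0.6991
  solve Keq expr → x = 0.01226; check Q = 7.3470e+05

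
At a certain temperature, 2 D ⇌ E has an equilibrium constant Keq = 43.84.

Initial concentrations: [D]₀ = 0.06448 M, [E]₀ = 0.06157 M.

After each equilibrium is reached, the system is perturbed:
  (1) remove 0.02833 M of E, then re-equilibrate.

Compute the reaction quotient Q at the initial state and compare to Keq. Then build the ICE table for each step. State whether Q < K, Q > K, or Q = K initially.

Q₀ = 14.81; Q < K (proceeds forward)

Q₀ = 14.81 vs Keq = 43.84 ⇒ Q<K, forward
Step 1:
                  D         E
  Initial   0.06448   0.06157
  Change   -0.02357   0.01179
  Equil     0.04091   0.07336
  solve Keq expr → x = 0.01179; check Q = 43.84
Then remove 0.02833 M of E.
Step 2:
                  D         E
  Initial   0.04091   0.04503
  Change  -0.007543  0.003771
  Equil     0.03336    0.0488
  solve Keq expr → x = 0.003771; check Q = 43.84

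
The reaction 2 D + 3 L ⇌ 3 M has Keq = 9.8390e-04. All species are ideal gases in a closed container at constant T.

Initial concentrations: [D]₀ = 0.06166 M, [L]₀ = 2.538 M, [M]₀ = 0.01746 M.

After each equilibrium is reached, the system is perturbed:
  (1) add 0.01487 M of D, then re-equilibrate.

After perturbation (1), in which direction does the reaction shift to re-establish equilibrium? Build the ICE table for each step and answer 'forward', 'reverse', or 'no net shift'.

Q₀ = 8.5635e-05 vs Keq = 9.8390e-04 ⇒ Q<K, forward
Step 1:
                   D          L          M
  I          0.06166      2.538    0.01746
  C         -0.01119   -0.01679    0.01679
  E          0.05047      2.521    0.03425
  solve Keq expr → x = 0.005595; check Q = 9.8390e-04
Then add 0.01487 M of D.
Step 2:
                   D          L          M
  I          0.06534      2.521    0.03425
  C        -0.003313  -0.004969   0.004969
  E          0.06203      2.516    0.03922
  solve Keq expr → x = 0.001656; check Q = 9.8390e-04

Direction: forward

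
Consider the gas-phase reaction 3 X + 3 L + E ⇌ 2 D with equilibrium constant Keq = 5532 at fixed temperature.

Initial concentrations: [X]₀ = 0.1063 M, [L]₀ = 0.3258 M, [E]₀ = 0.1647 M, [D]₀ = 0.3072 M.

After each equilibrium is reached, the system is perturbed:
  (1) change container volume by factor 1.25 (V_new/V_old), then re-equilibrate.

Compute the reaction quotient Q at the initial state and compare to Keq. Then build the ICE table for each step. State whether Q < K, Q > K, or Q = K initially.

Q₀ = 1.3794e+04 vs Keq = 5532 ⇒ Q>K, reverse
Step 1:
                  X         L         E         D
  I          0.1063    0.3258    0.1647    0.3072
  C         0.02231   0.02231  0.007437  -0.01487
  E          0.1286    0.3481    0.1721    0.2923
  solve Keq expr → x = -0.007437; check Q = 5532
Then change container volume by factor 1.25 (V_new/V_old).
Step 2:
                  X         L         E         D
  I          0.1029    0.2785    0.1377    0.2339
  C         0.02497   0.02497  0.008323  -0.01665
  E          0.1279    0.3035     0.146    0.2172
  solve Keq expr → x = -0.008323; check Q = 5532

Q₀ = 1.3794e+04; Q > K (proceeds reverse)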